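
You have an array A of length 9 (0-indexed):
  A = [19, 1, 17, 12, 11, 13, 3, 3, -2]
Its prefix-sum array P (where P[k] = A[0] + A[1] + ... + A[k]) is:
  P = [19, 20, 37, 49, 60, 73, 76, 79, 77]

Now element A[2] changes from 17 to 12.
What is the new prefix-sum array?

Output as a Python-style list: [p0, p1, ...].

Answer: [19, 20, 32, 44, 55, 68, 71, 74, 72]

Derivation:
Change: A[2] 17 -> 12, delta = -5
P[k] for k < 2: unchanged (A[2] not included)
P[k] for k >= 2: shift by delta = -5
  P[0] = 19 + 0 = 19
  P[1] = 20 + 0 = 20
  P[2] = 37 + -5 = 32
  P[3] = 49 + -5 = 44
  P[4] = 60 + -5 = 55
  P[5] = 73 + -5 = 68
  P[6] = 76 + -5 = 71
  P[7] = 79 + -5 = 74
  P[8] = 77 + -5 = 72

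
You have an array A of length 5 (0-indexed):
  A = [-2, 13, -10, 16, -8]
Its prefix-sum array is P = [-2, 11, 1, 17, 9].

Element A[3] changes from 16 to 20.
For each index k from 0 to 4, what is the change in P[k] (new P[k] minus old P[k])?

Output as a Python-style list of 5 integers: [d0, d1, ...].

Answer: [0, 0, 0, 4, 4]

Derivation:
Element change: A[3] 16 -> 20, delta = 4
For k < 3: P[k] unchanged, delta_P[k] = 0
For k >= 3: P[k] shifts by exactly 4
Delta array: [0, 0, 0, 4, 4]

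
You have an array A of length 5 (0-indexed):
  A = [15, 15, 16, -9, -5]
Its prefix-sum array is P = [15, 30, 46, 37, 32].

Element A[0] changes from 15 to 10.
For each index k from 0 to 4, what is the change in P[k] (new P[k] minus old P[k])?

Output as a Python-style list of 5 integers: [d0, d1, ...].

Answer: [-5, -5, -5, -5, -5]

Derivation:
Element change: A[0] 15 -> 10, delta = -5
For k < 0: P[k] unchanged, delta_P[k] = 0
For k >= 0: P[k] shifts by exactly -5
Delta array: [-5, -5, -5, -5, -5]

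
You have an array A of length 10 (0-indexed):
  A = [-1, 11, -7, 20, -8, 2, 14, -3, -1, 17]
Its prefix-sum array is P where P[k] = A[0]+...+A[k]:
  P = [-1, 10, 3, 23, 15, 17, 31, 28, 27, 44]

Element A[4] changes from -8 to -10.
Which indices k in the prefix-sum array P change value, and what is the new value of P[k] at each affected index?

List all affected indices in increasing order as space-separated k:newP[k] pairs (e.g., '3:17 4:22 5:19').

Answer: 4:13 5:15 6:29 7:26 8:25 9:42

Derivation:
P[k] = A[0] + ... + A[k]
P[k] includes A[4] iff k >= 4
Affected indices: 4, 5, ..., 9; delta = -2
  P[4]: 15 + -2 = 13
  P[5]: 17 + -2 = 15
  P[6]: 31 + -2 = 29
  P[7]: 28 + -2 = 26
  P[8]: 27 + -2 = 25
  P[9]: 44 + -2 = 42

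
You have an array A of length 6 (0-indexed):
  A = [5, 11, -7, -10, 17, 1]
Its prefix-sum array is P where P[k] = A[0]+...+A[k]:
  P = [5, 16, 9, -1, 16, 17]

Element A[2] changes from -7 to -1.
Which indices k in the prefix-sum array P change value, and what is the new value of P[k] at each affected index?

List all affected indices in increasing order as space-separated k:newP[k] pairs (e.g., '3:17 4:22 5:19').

P[k] = A[0] + ... + A[k]
P[k] includes A[2] iff k >= 2
Affected indices: 2, 3, ..., 5; delta = 6
  P[2]: 9 + 6 = 15
  P[3]: -1 + 6 = 5
  P[4]: 16 + 6 = 22
  P[5]: 17 + 6 = 23

Answer: 2:15 3:5 4:22 5:23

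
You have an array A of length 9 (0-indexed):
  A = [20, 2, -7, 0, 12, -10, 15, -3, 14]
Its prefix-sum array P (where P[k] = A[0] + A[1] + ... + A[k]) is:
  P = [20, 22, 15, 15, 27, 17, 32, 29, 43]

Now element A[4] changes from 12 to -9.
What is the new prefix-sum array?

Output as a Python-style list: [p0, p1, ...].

Change: A[4] 12 -> -9, delta = -21
P[k] for k < 4: unchanged (A[4] not included)
P[k] for k >= 4: shift by delta = -21
  P[0] = 20 + 0 = 20
  P[1] = 22 + 0 = 22
  P[2] = 15 + 0 = 15
  P[3] = 15 + 0 = 15
  P[4] = 27 + -21 = 6
  P[5] = 17 + -21 = -4
  P[6] = 32 + -21 = 11
  P[7] = 29 + -21 = 8
  P[8] = 43 + -21 = 22

Answer: [20, 22, 15, 15, 6, -4, 11, 8, 22]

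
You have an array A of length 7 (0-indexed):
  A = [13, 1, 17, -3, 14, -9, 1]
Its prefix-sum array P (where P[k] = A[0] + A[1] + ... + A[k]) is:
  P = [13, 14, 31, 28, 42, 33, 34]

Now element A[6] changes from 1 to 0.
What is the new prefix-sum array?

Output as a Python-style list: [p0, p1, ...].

Change: A[6] 1 -> 0, delta = -1
P[k] for k < 6: unchanged (A[6] not included)
P[k] for k >= 6: shift by delta = -1
  P[0] = 13 + 0 = 13
  P[1] = 14 + 0 = 14
  P[2] = 31 + 0 = 31
  P[3] = 28 + 0 = 28
  P[4] = 42 + 0 = 42
  P[5] = 33 + 0 = 33
  P[6] = 34 + -1 = 33

Answer: [13, 14, 31, 28, 42, 33, 33]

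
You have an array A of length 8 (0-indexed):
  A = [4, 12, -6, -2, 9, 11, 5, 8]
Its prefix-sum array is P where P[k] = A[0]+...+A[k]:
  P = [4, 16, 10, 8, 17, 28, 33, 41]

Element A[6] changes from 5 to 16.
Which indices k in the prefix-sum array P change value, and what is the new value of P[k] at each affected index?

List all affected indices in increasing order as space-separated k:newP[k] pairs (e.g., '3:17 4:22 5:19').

P[k] = A[0] + ... + A[k]
P[k] includes A[6] iff k >= 6
Affected indices: 6, 7, ..., 7; delta = 11
  P[6]: 33 + 11 = 44
  P[7]: 41 + 11 = 52

Answer: 6:44 7:52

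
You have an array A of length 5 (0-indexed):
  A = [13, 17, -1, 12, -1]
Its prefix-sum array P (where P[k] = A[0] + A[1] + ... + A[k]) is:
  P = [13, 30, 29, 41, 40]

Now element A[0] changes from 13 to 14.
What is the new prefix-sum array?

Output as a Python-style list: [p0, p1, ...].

Change: A[0] 13 -> 14, delta = 1
P[k] for k < 0: unchanged (A[0] not included)
P[k] for k >= 0: shift by delta = 1
  P[0] = 13 + 1 = 14
  P[1] = 30 + 1 = 31
  P[2] = 29 + 1 = 30
  P[3] = 41 + 1 = 42
  P[4] = 40 + 1 = 41

Answer: [14, 31, 30, 42, 41]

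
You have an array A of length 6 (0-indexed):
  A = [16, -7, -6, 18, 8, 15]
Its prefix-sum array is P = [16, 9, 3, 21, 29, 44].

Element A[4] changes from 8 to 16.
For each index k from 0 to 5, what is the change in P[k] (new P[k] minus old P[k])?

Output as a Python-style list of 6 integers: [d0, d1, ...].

Answer: [0, 0, 0, 0, 8, 8]

Derivation:
Element change: A[4] 8 -> 16, delta = 8
For k < 4: P[k] unchanged, delta_P[k] = 0
For k >= 4: P[k] shifts by exactly 8
Delta array: [0, 0, 0, 0, 8, 8]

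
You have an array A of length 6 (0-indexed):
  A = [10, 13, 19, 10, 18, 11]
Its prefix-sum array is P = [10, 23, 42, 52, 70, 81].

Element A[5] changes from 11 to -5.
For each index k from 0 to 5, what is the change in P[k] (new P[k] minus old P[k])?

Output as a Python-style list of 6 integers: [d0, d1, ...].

Element change: A[5] 11 -> -5, delta = -16
For k < 5: P[k] unchanged, delta_P[k] = 0
For k >= 5: P[k] shifts by exactly -16
Delta array: [0, 0, 0, 0, 0, -16]

Answer: [0, 0, 0, 0, 0, -16]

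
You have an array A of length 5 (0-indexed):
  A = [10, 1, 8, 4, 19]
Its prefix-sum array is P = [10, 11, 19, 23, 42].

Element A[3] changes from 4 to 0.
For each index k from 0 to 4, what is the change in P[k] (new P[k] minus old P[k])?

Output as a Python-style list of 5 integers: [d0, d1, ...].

Element change: A[3] 4 -> 0, delta = -4
For k < 3: P[k] unchanged, delta_P[k] = 0
For k >= 3: P[k] shifts by exactly -4
Delta array: [0, 0, 0, -4, -4]

Answer: [0, 0, 0, -4, -4]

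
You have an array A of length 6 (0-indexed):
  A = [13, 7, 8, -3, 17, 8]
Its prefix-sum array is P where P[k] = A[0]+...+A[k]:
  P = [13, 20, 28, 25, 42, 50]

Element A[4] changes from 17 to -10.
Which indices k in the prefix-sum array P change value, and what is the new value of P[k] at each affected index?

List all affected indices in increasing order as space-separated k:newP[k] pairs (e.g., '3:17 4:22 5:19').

Answer: 4:15 5:23

Derivation:
P[k] = A[0] + ... + A[k]
P[k] includes A[4] iff k >= 4
Affected indices: 4, 5, ..., 5; delta = -27
  P[4]: 42 + -27 = 15
  P[5]: 50 + -27 = 23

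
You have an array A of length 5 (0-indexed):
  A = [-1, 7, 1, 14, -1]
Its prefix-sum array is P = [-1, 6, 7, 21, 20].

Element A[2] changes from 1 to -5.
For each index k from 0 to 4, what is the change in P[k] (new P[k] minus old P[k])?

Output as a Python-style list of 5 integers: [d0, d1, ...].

Element change: A[2] 1 -> -5, delta = -6
For k < 2: P[k] unchanged, delta_P[k] = 0
For k >= 2: P[k] shifts by exactly -6
Delta array: [0, 0, -6, -6, -6]

Answer: [0, 0, -6, -6, -6]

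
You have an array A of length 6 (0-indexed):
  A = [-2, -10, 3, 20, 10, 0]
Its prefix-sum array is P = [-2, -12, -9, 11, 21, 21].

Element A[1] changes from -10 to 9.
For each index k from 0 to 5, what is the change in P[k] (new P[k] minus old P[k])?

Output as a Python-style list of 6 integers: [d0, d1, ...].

Answer: [0, 19, 19, 19, 19, 19]

Derivation:
Element change: A[1] -10 -> 9, delta = 19
For k < 1: P[k] unchanged, delta_P[k] = 0
For k >= 1: P[k] shifts by exactly 19
Delta array: [0, 19, 19, 19, 19, 19]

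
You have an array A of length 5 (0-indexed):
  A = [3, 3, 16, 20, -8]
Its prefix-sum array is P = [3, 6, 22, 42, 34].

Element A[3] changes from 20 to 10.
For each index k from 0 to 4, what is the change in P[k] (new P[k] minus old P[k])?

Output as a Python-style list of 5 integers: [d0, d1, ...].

Answer: [0, 0, 0, -10, -10]

Derivation:
Element change: A[3] 20 -> 10, delta = -10
For k < 3: P[k] unchanged, delta_P[k] = 0
For k >= 3: P[k] shifts by exactly -10
Delta array: [0, 0, 0, -10, -10]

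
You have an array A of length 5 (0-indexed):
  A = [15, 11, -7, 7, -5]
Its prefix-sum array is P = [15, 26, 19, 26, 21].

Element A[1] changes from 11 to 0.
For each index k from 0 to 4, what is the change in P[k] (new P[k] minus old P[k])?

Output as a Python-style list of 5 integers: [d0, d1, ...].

Answer: [0, -11, -11, -11, -11]

Derivation:
Element change: A[1] 11 -> 0, delta = -11
For k < 1: P[k] unchanged, delta_P[k] = 0
For k >= 1: P[k] shifts by exactly -11
Delta array: [0, -11, -11, -11, -11]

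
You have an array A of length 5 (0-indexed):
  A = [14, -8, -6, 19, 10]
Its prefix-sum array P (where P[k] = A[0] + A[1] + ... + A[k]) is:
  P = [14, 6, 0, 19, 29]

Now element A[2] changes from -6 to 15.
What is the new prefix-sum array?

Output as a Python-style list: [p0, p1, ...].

Change: A[2] -6 -> 15, delta = 21
P[k] for k < 2: unchanged (A[2] not included)
P[k] for k >= 2: shift by delta = 21
  P[0] = 14 + 0 = 14
  P[1] = 6 + 0 = 6
  P[2] = 0 + 21 = 21
  P[3] = 19 + 21 = 40
  P[4] = 29 + 21 = 50

Answer: [14, 6, 21, 40, 50]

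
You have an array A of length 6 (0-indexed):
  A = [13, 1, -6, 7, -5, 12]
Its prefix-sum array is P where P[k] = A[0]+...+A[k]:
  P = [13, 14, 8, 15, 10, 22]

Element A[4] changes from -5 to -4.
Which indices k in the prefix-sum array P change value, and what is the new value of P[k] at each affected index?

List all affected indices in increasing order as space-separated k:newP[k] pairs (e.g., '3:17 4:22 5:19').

Answer: 4:11 5:23

Derivation:
P[k] = A[0] + ... + A[k]
P[k] includes A[4] iff k >= 4
Affected indices: 4, 5, ..., 5; delta = 1
  P[4]: 10 + 1 = 11
  P[5]: 22 + 1 = 23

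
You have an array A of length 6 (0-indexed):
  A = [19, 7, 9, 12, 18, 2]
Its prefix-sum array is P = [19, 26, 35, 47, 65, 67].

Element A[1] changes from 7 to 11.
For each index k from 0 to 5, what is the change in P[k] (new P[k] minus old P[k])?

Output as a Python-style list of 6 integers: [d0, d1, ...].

Answer: [0, 4, 4, 4, 4, 4]

Derivation:
Element change: A[1] 7 -> 11, delta = 4
For k < 1: P[k] unchanged, delta_P[k] = 0
For k >= 1: P[k] shifts by exactly 4
Delta array: [0, 4, 4, 4, 4, 4]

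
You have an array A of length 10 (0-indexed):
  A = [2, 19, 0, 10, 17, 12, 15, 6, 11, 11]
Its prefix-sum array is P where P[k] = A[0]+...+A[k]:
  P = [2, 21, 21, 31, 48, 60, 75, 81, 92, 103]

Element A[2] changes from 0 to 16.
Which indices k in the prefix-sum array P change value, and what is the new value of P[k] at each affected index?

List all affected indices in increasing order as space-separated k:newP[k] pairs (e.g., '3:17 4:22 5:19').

Answer: 2:37 3:47 4:64 5:76 6:91 7:97 8:108 9:119

Derivation:
P[k] = A[0] + ... + A[k]
P[k] includes A[2] iff k >= 2
Affected indices: 2, 3, ..., 9; delta = 16
  P[2]: 21 + 16 = 37
  P[3]: 31 + 16 = 47
  P[4]: 48 + 16 = 64
  P[5]: 60 + 16 = 76
  P[6]: 75 + 16 = 91
  P[7]: 81 + 16 = 97
  P[8]: 92 + 16 = 108
  P[9]: 103 + 16 = 119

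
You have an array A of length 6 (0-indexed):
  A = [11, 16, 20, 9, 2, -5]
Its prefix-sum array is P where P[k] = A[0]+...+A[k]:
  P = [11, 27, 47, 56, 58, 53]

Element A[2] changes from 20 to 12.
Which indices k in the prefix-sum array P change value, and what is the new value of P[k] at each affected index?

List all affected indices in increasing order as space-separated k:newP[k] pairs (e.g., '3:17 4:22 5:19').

P[k] = A[0] + ... + A[k]
P[k] includes A[2] iff k >= 2
Affected indices: 2, 3, ..., 5; delta = -8
  P[2]: 47 + -8 = 39
  P[3]: 56 + -8 = 48
  P[4]: 58 + -8 = 50
  P[5]: 53 + -8 = 45

Answer: 2:39 3:48 4:50 5:45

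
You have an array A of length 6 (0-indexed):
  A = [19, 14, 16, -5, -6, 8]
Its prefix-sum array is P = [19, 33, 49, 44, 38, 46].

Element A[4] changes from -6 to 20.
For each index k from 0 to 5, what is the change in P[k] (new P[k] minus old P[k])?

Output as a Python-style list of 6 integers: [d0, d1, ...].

Answer: [0, 0, 0, 0, 26, 26]

Derivation:
Element change: A[4] -6 -> 20, delta = 26
For k < 4: P[k] unchanged, delta_P[k] = 0
For k >= 4: P[k] shifts by exactly 26
Delta array: [0, 0, 0, 0, 26, 26]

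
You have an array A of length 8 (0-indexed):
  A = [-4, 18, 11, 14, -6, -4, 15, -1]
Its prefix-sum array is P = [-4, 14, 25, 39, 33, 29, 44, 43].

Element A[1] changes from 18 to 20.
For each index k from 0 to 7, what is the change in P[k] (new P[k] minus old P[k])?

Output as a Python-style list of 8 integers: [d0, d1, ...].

Answer: [0, 2, 2, 2, 2, 2, 2, 2]

Derivation:
Element change: A[1] 18 -> 20, delta = 2
For k < 1: P[k] unchanged, delta_P[k] = 0
For k >= 1: P[k] shifts by exactly 2
Delta array: [0, 2, 2, 2, 2, 2, 2, 2]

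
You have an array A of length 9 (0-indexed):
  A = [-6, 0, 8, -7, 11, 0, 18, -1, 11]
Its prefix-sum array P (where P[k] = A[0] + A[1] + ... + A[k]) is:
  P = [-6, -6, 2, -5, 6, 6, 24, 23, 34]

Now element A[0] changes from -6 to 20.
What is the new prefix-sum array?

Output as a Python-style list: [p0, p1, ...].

Answer: [20, 20, 28, 21, 32, 32, 50, 49, 60]

Derivation:
Change: A[0] -6 -> 20, delta = 26
P[k] for k < 0: unchanged (A[0] not included)
P[k] for k >= 0: shift by delta = 26
  P[0] = -6 + 26 = 20
  P[1] = -6 + 26 = 20
  P[2] = 2 + 26 = 28
  P[3] = -5 + 26 = 21
  P[4] = 6 + 26 = 32
  P[5] = 6 + 26 = 32
  P[6] = 24 + 26 = 50
  P[7] = 23 + 26 = 49
  P[8] = 34 + 26 = 60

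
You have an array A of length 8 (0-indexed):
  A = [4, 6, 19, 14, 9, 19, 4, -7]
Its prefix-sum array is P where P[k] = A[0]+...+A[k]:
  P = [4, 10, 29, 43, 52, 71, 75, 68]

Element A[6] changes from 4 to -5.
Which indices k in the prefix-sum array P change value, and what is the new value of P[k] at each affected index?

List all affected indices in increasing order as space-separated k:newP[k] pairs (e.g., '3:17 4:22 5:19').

P[k] = A[0] + ... + A[k]
P[k] includes A[6] iff k >= 6
Affected indices: 6, 7, ..., 7; delta = -9
  P[6]: 75 + -9 = 66
  P[7]: 68 + -9 = 59

Answer: 6:66 7:59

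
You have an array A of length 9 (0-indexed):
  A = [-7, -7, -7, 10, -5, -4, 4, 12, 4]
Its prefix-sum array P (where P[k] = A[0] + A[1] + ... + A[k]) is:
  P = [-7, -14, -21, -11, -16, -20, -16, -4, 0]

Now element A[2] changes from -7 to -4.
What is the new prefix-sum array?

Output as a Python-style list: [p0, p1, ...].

Answer: [-7, -14, -18, -8, -13, -17, -13, -1, 3]

Derivation:
Change: A[2] -7 -> -4, delta = 3
P[k] for k < 2: unchanged (A[2] not included)
P[k] for k >= 2: shift by delta = 3
  P[0] = -7 + 0 = -7
  P[1] = -14 + 0 = -14
  P[2] = -21 + 3 = -18
  P[3] = -11 + 3 = -8
  P[4] = -16 + 3 = -13
  P[5] = -20 + 3 = -17
  P[6] = -16 + 3 = -13
  P[7] = -4 + 3 = -1
  P[8] = 0 + 3 = 3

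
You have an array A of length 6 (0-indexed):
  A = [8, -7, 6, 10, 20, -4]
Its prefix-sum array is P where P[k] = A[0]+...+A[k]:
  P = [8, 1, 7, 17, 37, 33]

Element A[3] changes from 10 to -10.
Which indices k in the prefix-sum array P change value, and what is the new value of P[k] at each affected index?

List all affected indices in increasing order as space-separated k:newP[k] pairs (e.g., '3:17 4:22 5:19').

P[k] = A[0] + ... + A[k]
P[k] includes A[3] iff k >= 3
Affected indices: 3, 4, ..., 5; delta = -20
  P[3]: 17 + -20 = -3
  P[4]: 37 + -20 = 17
  P[5]: 33 + -20 = 13

Answer: 3:-3 4:17 5:13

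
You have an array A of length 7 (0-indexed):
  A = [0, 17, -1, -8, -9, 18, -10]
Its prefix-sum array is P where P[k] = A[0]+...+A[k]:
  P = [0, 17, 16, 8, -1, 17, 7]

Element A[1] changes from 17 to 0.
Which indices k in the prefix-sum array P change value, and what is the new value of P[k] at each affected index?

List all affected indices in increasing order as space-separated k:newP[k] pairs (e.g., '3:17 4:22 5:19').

Answer: 1:0 2:-1 3:-9 4:-18 5:0 6:-10

Derivation:
P[k] = A[0] + ... + A[k]
P[k] includes A[1] iff k >= 1
Affected indices: 1, 2, ..., 6; delta = -17
  P[1]: 17 + -17 = 0
  P[2]: 16 + -17 = -1
  P[3]: 8 + -17 = -9
  P[4]: -1 + -17 = -18
  P[5]: 17 + -17 = 0
  P[6]: 7 + -17 = -10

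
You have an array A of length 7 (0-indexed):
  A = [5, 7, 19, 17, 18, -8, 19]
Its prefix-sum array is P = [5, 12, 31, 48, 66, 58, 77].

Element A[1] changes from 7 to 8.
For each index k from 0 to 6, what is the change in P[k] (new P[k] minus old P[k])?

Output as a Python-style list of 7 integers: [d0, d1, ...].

Answer: [0, 1, 1, 1, 1, 1, 1]

Derivation:
Element change: A[1] 7 -> 8, delta = 1
For k < 1: P[k] unchanged, delta_P[k] = 0
For k >= 1: P[k] shifts by exactly 1
Delta array: [0, 1, 1, 1, 1, 1, 1]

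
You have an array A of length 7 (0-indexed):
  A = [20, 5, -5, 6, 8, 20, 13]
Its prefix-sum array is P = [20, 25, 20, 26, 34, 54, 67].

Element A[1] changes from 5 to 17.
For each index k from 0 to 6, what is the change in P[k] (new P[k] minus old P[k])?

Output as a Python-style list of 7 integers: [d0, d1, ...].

Answer: [0, 12, 12, 12, 12, 12, 12]

Derivation:
Element change: A[1] 5 -> 17, delta = 12
For k < 1: P[k] unchanged, delta_P[k] = 0
For k >= 1: P[k] shifts by exactly 12
Delta array: [0, 12, 12, 12, 12, 12, 12]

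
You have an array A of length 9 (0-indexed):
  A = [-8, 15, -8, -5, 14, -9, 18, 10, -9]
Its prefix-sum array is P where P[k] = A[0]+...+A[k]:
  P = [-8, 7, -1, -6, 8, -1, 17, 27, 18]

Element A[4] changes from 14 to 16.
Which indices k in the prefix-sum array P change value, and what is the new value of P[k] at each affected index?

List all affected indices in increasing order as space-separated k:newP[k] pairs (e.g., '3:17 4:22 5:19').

Answer: 4:10 5:1 6:19 7:29 8:20

Derivation:
P[k] = A[0] + ... + A[k]
P[k] includes A[4] iff k >= 4
Affected indices: 4, 5, ..., 8; delta = 2
  P[4]: 8 + 2 = 10
  P[5]: -1 + 2 = 1
  P[6]: 17 + 2 = 19
  P[7]: 27 + 2 = 29
  P[8]: 18 + 2 = 20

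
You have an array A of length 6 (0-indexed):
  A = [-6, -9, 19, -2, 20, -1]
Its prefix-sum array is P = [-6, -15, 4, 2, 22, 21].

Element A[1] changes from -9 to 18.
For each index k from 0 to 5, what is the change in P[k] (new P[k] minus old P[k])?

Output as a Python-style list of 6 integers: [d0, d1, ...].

Element change: A[1] -9 -> 18, delta = 27
For k < 1: P[k] unchanged, delta_P[k] = 0
For k >= 1: P[k] shifts by exactly 27
Delta array: [0, 27, 27, 27, 27, 27]

Answer: [0, 27, 27, 27, 27, 27]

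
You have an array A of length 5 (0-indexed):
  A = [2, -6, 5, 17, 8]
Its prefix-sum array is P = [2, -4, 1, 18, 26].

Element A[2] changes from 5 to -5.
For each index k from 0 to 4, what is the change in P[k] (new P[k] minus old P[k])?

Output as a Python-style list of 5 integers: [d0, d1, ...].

Element change: A[2] 5 -> -5, delta = -10
For k < 2: P[k] unchanged, delta_P[k] = 0
For k >= 2: P[k] shifts by exactly -10
Delta array: [0, 0, -10, -10, -10]

Answer: [0, 0, -10, -10, -10]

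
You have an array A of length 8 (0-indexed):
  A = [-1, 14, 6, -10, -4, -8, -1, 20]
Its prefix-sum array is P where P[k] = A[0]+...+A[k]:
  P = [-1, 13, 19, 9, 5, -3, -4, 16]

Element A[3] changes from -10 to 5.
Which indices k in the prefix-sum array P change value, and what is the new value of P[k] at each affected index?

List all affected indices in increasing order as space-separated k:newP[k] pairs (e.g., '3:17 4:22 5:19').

Answer: 3:24 4:20 5:12 6:11 7:31

Derivation:
P[k] = A[0] + ... + A[k]
P[k] includes A[3] iff k >= 3
Affected indices: 3, 4, ..., 7; delta = 15
  P[3]: 9 + 15 = 24
  P[4]: 5 + 15 = 20
  P[5]: -3 + 15 = 12
  P[6]: -4 + 15 = 11
  P[7]: 16 + 15 = 31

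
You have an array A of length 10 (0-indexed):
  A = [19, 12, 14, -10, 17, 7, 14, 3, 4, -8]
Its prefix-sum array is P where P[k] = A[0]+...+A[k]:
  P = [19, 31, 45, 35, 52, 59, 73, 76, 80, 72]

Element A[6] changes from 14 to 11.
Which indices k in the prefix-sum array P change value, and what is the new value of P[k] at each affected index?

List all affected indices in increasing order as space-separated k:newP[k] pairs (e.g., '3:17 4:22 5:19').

P[k] = A[0] + ... + A[k]
P[k] includes A[6] iff k >= 6
Affected indices: 6, 7, ..., 9; delta = -3
  P[6]: 73 + -3 = 70
  P[7]: 76 + -3 = 73
  P[8]: 80 + -3 = 77
  P[9]: 72 + -3 = 69

Answer: 6:70 7:73 8:77 9:69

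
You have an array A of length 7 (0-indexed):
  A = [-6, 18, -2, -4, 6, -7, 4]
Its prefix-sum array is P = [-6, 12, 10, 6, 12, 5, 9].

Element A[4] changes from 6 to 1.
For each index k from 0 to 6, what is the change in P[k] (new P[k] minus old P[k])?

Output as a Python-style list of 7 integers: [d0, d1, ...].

Element change: A[4] 6 -> 1, delta = -5
For k < 4: P[k] unchanged, delta_P[k] = 0
For k >= 4: P[k] shifts by exactly -5
Delta array: [0, 0, 0, 0, -5, -5, -5]

Answer: [0, 0, 0, 0, -5, -5, -5]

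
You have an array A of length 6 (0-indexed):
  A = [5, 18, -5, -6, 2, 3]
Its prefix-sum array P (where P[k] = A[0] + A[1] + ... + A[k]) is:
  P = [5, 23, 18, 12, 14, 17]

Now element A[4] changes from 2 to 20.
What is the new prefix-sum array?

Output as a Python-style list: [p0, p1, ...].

Answer: [5, 23, 18, 12, 32, 35]

Derivation:
Change: A[4] 2 -> 20, delta = 18
P[k] for k < 4: unchanged (A[4] not included)
P[k] for k >= 4: shift by delta = 18
  P[0] = 5 + 0 = 5
  P[1] = 23 + 0 = 23
  P[2] = 18 + 0 = 18
  P[3] = 12 + 0 = 12
  P[4] = 14 + 18 = 32
  P[5] = 17 + 18 = 35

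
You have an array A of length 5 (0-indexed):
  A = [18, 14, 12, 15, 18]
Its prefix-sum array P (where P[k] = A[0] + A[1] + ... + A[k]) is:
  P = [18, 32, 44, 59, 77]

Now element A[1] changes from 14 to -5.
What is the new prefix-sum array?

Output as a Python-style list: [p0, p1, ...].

Change: A[1] 14 -> -5, delta = -19
P[k] for k < 1: unchanged (A[1] not included)
P[k] for k >= 1: shift by delta = -19
  P[0] = 18 + 0 = 18
  P[1] = 32 + -19 = 13
  P[2] = 44 + -19 = 25
  P[3] = 59 + -19 = 40
  P[4] = 77 + -19 = 58

Answer: [18, 13, 25, 40, 58]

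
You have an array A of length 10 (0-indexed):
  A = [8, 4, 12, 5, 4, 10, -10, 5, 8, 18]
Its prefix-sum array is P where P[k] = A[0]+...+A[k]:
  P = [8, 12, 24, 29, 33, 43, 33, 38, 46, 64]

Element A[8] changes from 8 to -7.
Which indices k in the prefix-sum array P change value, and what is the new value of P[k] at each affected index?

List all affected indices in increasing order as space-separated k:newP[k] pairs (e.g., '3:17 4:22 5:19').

P[k] = A[0] + ... + A[k]
P[k] includes A[8] iff k >= 8
Affected indices: 8, 9, ..., 9; delta = -15
  P[8]: 46 + -15 = 31
  P[9]: 64 + -15 = 49

Answer: 8:31 9:49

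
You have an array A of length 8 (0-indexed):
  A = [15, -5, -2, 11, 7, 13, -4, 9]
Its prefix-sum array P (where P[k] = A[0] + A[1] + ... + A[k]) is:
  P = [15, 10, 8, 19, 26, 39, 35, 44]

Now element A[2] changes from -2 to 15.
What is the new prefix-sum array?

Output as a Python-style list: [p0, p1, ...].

Change: A[2] -2 -> 15, delta = 17
P[k] for k < 2: unchanged (A[2] not included)
P[k] for k >= 2: shift by delta = 17
  P[0] = 15 + 0 = 15
  P[1] = 10 + 0 = 10
  P[2] = 8 + 17 = 25
  P[3] = 19 + 17 = 36
  P[4] = 26 + 17 = 43
  P[5] = 39 + 17 = 56
  P[6] = 35 + 17 = 52
  P[7] = 44 + 17 = 61

Answer: [15, 10, 25, 36, 43, 56, 52, 61]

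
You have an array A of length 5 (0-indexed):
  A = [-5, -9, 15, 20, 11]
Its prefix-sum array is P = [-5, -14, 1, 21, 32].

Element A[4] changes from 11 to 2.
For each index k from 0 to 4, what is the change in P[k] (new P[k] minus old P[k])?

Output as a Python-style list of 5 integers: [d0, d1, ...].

Answer: [0, 0, 0, 0, -9]

Derivation:
Element change: A[4] 11 -> 2, delta = -9
For k < 4: P[k] unchanged, delta_P[k] = 0
For k >= 4: P[k] shifts by exactly -9
Delta array: [0, 0, 0, 0, -9]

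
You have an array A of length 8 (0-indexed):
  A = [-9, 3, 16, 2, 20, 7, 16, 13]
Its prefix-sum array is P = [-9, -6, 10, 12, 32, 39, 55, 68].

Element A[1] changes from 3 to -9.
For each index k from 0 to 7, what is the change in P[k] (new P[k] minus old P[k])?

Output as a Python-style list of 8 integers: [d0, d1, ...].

Element change: A[1] 3 -> -9, delta = -12
For k < 1: P[k] unchanged, delta_P[k] = 0
For k >= 1: P[k] shifts by exactly -12
Delta array: [0, -12, -12, -12, -12, -12, -12, -12]

Answer: [0, -12, -12, -12, -12, -12, -12, -12]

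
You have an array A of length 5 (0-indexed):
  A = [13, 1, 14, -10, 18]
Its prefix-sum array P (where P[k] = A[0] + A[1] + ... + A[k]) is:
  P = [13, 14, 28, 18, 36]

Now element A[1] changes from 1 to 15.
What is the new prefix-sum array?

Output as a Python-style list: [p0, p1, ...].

Answer: [13, 28, 42, 32, 50]

Derivation:
Change: A[1] 1 -> 15, delta = 14
P[k] for k < 1: unchanged (A[1] not included)
P[k] for k >= 1: shift by delta = 14
  P[0] = 13 + 0 = 13
  P[1] = 14 + 14 = 28
  P[2] = 28 + 14 = 42
  P[3] = 18 + 14 = 32
  P[4] = 36 + 14 = 50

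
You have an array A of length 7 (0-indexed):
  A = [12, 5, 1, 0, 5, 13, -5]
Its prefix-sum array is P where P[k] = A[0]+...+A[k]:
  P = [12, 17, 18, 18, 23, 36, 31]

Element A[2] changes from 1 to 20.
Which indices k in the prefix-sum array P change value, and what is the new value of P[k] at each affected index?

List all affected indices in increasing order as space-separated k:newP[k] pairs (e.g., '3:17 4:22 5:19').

P[k] = A[0] + ... + A[k]
P[k] includes A[2] iff k >= 2
Affected indices: 2, 3, ..., 6; delta = 19
  P[2]: 18 + 19 = 37
  P[3]: 18 + 19 = 37
  P[4]: 23 + 19 = 42
  P[5]: 36 + 19 = 55
  P[6]: 31 + 19 = 50

Answer: 2:37 3:37 4:42 5:55 6:50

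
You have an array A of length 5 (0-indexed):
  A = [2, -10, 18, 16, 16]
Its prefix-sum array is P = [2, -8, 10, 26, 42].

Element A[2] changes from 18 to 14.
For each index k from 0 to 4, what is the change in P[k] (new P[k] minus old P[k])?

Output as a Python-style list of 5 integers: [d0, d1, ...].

Answer: [0, 0, -4, -4, -4]

Derivation:
Element change: A[2] 18 -> 14, delta = -4
For k < 2: P[k] unchanged, delta_P[k] = 0
For k >= 2: P[k] shifts by exactly -4
Delta array: [0, 0, -4, -4, -4]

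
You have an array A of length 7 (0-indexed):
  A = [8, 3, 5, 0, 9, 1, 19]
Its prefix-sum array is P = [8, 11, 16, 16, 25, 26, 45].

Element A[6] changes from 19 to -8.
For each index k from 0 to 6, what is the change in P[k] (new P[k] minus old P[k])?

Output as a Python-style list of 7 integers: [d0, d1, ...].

Element change: A[6] 19 -> -8, delta = -27
For k < 6: P[k] unchanged, delta_P[k] = 0
For k >= 6: P[k] shifts by exactly -27
Delta array: [0, 0, 0, 0, 0, 0, -27]

Answer: [0, 0, 0, 0, 0, 0, -27]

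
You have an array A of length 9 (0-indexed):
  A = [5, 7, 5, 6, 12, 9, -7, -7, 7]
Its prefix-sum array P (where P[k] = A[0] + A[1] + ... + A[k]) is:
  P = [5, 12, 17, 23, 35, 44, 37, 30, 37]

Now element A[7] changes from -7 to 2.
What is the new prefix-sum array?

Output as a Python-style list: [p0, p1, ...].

Change: A[7] -7 -> 2, delta = 9
P[k] for k < 7: unchanged (A[7] not included)
P[k] for k >= 7: shift by delta = 9
  P[0] = 5 + 0 = 5
  P[1] = 12 + 0 = 12
  P[2] = 17 + 0 = 17
  P[3] = 23 + 0 = 23
  P[4] = 35 + 0 = 35
  P[5] = 44 + 0 = 44
  P[6] = 37 + 0 = 37
  P[7] = 30 + 9 = 39
  P[8] = 37 + 9 = 46

Answer: [5, 12, 17, 23, 35, 44, 37, 39, 46]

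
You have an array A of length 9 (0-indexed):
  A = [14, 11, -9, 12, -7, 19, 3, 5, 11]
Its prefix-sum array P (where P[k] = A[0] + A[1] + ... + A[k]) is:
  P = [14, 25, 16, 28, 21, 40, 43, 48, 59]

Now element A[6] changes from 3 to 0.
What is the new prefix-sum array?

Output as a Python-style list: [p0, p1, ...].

Answer: [14, 25, 16, 28, 21, 40, 40, 45, 56]

Derivation:
Change: A[6] 3 -> 0, delta = -3
P[k] for k < 6: unchanged (A[6] not included)
P[k] for k >= 6: shift by delta = -3
  P[0] = 14 + 0 = 14
  P[1] = 25 + 0 = 25
  P[2] = 16 + 0 = 16
  P[3] = 28 + 0 = 28
  P[4] = 21 + 0 = 21
  P[5] = 40 + 0 = 40
  P[6] = 43 + -3 = 40
  P[7] = 48 + -3 = 45
  P[8] = 59 + -3 = 56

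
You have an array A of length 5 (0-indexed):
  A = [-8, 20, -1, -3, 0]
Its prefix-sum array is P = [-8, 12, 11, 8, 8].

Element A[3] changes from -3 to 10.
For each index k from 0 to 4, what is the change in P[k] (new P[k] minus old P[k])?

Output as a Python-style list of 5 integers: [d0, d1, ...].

Element change: A[3] -3 -> 10, delta = 13
For k < 3: P[k] unchanged, delta_P[k] = 0
For k >= 3: P[k] shifts by exactly 13
Delta array: [0, 0, 0, 13, 13]

Answer: [0, 0, 0, 13, 13]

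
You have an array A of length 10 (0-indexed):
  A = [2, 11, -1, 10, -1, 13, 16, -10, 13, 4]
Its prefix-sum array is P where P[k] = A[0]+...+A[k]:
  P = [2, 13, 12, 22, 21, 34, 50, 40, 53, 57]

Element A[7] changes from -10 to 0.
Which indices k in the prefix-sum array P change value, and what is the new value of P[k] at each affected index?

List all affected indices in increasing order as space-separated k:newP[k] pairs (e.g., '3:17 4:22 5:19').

Answer: 7:50 8:63 9:67

Derivation:
P[k] = A[0] + ... + A[k]
P[k] includes A[7] iff k >= 7
Affected indices: 7, 8, ..., 9; delta = 10
  P[7]: 40 + 10 = 50
  P[8]: 53 + 10 = 63
  P[9]: 57 + 10 = 67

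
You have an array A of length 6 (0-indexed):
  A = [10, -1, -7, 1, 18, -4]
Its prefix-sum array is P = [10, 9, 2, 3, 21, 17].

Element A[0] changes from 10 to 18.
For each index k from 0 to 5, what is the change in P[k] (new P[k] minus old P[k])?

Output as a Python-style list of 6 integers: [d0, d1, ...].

Answer: [8, 8, 8, 8, 8, 8]

Derivation:
Element change: A[0] 10 -> 18, delta = 8
For k < 0: P[k] unchanged, delta_P[k] = 0
For k >= 0: P[k] shifts by exactly 8
Delta array: [8, 8, 8, 8, 8, 8]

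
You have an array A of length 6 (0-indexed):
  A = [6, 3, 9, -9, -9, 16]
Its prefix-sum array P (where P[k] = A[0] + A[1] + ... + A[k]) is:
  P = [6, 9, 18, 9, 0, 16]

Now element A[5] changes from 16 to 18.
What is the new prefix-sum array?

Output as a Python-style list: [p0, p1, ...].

Answer: [6, 9, 18, 9, 0, 18]

Derivation:
Change: A[5] 16 -> 18, delta = 2
P[k] for k < 5: unchanged (A[5] not included)
P[k] for k >= 5: shift by delta = 2
  P[0] = 6 + 0 = 6
  P[1] = 9 + 0 = 9
  P[2] = 18 + 0 = 18
  P[3] = 9 + 0 = 9
  P[4] = 0 + 0 = 0
  P[5] = 16 + 2 = 18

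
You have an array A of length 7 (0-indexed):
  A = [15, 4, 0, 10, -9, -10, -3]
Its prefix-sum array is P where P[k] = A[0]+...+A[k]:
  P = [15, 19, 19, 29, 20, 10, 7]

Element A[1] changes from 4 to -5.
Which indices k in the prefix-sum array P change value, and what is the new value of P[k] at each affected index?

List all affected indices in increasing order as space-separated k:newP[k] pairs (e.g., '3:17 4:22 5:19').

P[k] = A[0] + ... + A[k]
P[k] includes A[1] iff k >= 1
Affected indices: 1, 2, ..., 6; delta = -9
  P[1]: 19 + -9 = 10
  P[2]: 19 + -9 = 10
  P[3]: 29 + -9 = 20
  P[4]: 20 + -9 = 11
  P[5]: 10 + -9 = 1
  P[6]: 7 + -9 = -2

Answer: 1:10 2:10 3:20 4:11 5:1 6:-2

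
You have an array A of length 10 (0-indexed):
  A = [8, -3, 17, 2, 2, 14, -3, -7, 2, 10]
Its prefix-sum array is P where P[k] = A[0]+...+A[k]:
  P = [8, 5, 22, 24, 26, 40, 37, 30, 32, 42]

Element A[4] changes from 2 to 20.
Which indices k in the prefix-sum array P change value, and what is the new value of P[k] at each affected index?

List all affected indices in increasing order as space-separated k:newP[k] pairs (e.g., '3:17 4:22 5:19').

Answer: 4:44 5:58 6:55 7:48 8:50 9:60

Derivation:
P[k] = A[0] + ... + A[k]
P[k] includes A[4] iff k >= 4
Affected indices: 4, 5, ..., 9; delta = 18
  P[4]: 26 + 18 = 44
  P[5]: 40 + 18 = 58
  P[6]: 37 + 18 = 55
  P[7]: 30 + 18 = 48
  P[8]: 32 + 18 = 50
  P[9]: 42 + 18 = 60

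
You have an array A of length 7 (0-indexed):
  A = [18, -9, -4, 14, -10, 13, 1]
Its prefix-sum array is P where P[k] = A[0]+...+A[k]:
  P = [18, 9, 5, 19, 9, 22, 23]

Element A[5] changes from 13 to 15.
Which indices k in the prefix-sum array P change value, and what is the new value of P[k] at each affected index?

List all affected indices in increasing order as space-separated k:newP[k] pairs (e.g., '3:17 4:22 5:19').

Answer: 5:24 6:25

Derivation:
P[k] = A[0] + ... + A[k]
P[k] includes A[5] iff k >= 5
Affected indices: 5, 6, ..., 6; delta = 2
  P[5]: 22 + 2 = 24
  P[6]: 23 + 2 = 25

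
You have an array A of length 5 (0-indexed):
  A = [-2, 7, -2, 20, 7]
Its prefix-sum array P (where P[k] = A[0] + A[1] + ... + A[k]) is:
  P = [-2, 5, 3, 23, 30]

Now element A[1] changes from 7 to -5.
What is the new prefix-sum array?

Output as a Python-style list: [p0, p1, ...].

Change: A[1] 7 -> -5, delta = -12
P[k] for k < 1: unchanged (A[1] not included)
P[k] for k >= 1: shift by delta = -12
  P[0] = -2 + 0 = -2
  P[1] = 5 + -12 = -7
  P[2] = 3 + -12 = -9
  P[3] = 23 + -12 = 11
  P[4] = 30 + -12 = 18

Answer: [-2, -7, -9, 11, 18]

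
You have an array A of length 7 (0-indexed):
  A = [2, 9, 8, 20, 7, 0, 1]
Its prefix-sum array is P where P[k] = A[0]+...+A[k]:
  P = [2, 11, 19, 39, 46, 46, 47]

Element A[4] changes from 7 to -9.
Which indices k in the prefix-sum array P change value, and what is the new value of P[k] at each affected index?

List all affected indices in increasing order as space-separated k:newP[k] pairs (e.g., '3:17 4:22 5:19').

P[k] = A[0] + ... + A[k]
P[k] includes A[4] iff k >= 4
Affected indices: 4, 5, ..., 6; delta = -16
  P[4]: 46 + -16 = 30
  P[5]: 46 + -16 = 30
  P[6]: 47 + -16 = 31

Answer: 4:30 5:30 6:31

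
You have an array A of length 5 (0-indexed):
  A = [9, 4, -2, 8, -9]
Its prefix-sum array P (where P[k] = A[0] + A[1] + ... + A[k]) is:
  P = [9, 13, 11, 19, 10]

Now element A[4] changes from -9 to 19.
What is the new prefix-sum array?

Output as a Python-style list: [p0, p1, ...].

Change: A[4] -9 -> 19, delta = 28
P[k] for k < 4: unchanged (A[4] not included)
P[k] for k >= 4: shift by delta = 28
  P[0] = 9 + 0 = 9
  P[1] = 13 + 0 = 13
  P[2] = 11 + 0 = 11
  P[3] = 19 + 0 = 19
  P[4] = 10 + 28 = 38

Answer: [9, 13, 11, 19, 38]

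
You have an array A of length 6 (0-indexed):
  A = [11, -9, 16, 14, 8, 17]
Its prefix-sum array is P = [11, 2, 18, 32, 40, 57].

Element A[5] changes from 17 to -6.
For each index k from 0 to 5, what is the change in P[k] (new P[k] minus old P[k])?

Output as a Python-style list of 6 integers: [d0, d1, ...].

Answer: [0, 0, 0, 0, 0, -23]

Derivation:
Element change: A[5] 17 -> -6, delta = -23
For k < 5: P[k] unchanged, delta_P[k] = 0
For k >= 5: P[k] shifts by exactly -23
Delta array: [0, 0, 0, 0, 0, -23]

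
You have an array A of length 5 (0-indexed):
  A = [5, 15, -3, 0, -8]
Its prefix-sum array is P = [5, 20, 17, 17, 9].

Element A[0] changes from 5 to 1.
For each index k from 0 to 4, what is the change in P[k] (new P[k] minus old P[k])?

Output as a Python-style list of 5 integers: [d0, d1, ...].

Element change: A[0] 5 -> 1, delta = -4
For k < 0: P[k] unchanged, delta_P[k] = 0
For k >= 0: P[k] shifts by exactly -4
Delta array: [-4, -4, -4, -4, -4]

Answer: [-4, -4, -4, -4, -4]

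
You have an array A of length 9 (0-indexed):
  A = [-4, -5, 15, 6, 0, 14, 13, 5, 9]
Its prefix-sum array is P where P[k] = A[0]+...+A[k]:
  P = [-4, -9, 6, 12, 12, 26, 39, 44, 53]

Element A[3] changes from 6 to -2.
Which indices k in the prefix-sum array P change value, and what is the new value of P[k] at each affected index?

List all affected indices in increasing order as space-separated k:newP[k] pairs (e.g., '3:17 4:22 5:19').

P[k] = A[0] + ... + A[k]
P[k] includes A[3] iff k >= 3
Affected indices: 3, 4, ..., 8; delta = -8
  P[3]: 12 + -8 = 4
  P[4]: 12 + -8 = 4
  P[5]: 26 + -8 = 18
  P[6]: 39 + -8 = 31
  P[7]: 44 + -8 = 36
  P[8]: 53 + -8 = 45

Answer: 3:4 4:4 5:18 6:31 7:36 8:45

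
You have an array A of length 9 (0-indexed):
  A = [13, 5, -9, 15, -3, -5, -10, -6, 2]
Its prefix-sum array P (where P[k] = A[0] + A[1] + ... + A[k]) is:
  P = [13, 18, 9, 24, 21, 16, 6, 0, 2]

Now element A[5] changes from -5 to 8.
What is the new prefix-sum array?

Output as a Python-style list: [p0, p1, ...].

Change: A[5] -5 -> 8, delta = 13
P[k] for k < 5: unchanged (A[5] not included)
P[k] for k >= 5: shift by delta = 13
  P[0] = 13 + 0 = 13
  P[1] = 18 + 0 = 18
  P[2] = 9 + 0 = 9
  P[3] = 24 + 0 = 24
  P[4] = 21 + 0 = 21
  P[5] = 16 + 13 = 29
  P[6] = 6 + 13 = 19
  P[7] = 0 + 13 = 13
  P[8] = 2 + 13 = 15

Answer: [13, 18, 9, 24, 21, 29, 19, 13, 15]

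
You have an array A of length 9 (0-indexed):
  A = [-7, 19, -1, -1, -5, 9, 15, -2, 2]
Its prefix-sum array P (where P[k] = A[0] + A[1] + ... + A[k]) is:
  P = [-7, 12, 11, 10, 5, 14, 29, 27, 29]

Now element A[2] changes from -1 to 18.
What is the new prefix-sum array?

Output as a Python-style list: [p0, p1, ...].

Answer: [-7, 12, 30, 29, 24, 33, 48, 46, 48]

Derivation:
Change: A[2] -1 -> 18, delta = 19
P[k] for k < 2: unchanged (A[2] not included)
P[k] for k >= 2: shift by delta = 19
  P[0] = -7 + 0 = -7
  P[1] = 12 + 0 = 12
  P[2] = 11 + 19 = 30
  P[3] = 10 + 19 = 29
  P[4] = 5 + 19 = 24
  P[5] = 14 + 19 = 33
  P[6] = 29 + 19 = 48
  P[7] = 27 + 19 = 46
  P[8] = 29 + 19 = 48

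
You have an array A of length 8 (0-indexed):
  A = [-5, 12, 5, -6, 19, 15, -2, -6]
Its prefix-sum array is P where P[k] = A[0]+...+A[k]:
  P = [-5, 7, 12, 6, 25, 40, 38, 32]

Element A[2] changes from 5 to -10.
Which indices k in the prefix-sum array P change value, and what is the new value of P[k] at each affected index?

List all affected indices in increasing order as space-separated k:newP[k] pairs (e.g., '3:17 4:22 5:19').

P[k] = A[0] + ... + A[k]
P[k] includes A[2] iff k >= 2
Affected indices: 2, 3, ..., 7; delta = -15
  P[2]: 12 + -15 = -3
  P[3]: 6 + -15 = -9
  P[4]: 25 + -15 = 10
  P[5]: 40 + -15 = 25
  P[6]: 38 + -15 = 23
  P[7]: 32 + -15 = 17

Answer: 2:-3 3:-9 4:10 5:25 6:23 7:17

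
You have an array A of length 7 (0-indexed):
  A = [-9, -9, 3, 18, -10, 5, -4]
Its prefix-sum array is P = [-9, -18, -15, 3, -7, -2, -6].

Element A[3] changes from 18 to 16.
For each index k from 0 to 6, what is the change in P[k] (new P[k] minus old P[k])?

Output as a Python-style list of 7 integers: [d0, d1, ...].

Element change: A[3] 18 -> 16, delta = -2
For k < 3: P[k] unchanged, delta_P[k] = 0
For k >= 3: P[k] shifts by exactly -2
Delta array: [0, 0, 0, -2, -2, -2, -2]

Answer: [0, 0, 0, -2, -2, -2, -2]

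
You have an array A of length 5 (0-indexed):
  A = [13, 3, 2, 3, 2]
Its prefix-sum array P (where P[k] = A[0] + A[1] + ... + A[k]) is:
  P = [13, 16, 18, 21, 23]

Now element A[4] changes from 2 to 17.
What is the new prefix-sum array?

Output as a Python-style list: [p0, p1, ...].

Change: A[4] 2 -> 17, delta = 15
P[k] for k < 4: unchanged (A[4] not included)
P[k] for k >= 4: shift by delta = 15
  P[0] = 13 + 0 = 13
  P[1] = 16 + 0 = 16
  P[2] = 18 + 0 = 18
  P[3] = 21 + 0 = 21
  P[4] = 23 + 15 = 38

Answer: [13, 16, 18, 21, 38]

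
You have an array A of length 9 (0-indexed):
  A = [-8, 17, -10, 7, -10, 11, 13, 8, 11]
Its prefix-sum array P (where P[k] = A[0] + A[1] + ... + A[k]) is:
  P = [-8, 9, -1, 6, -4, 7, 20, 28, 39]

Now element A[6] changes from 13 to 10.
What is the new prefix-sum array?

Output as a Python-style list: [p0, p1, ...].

Answer: [-8, 9, -1, 6, -4, 7, 17, 25, 36]

Derivation:
Change: A[6] 13 -> 10, delta = -3
P[k] for k < 6: unchanged (A[6] not included)
P[k] for k >= 6: shift by delta = -3
  P[0] = -8 + 0 = -8
  P[1] = 9 + 0 = 9
  P[2] = -1 + 0 = -1
  P[3] = 6 + 0 = 6
  P[4] = -4 + 0 = -4
  P[5] = 7 + 0 = 7
  P[6] = 20 + -3 = 17
  P[7] = 28 + -3 = 25
  P[8] = 39 + -3 = 36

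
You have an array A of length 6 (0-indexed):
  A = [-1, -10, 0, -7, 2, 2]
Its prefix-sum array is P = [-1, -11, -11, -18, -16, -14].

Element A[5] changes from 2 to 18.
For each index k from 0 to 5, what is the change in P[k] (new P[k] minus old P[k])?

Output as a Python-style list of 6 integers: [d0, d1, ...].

Element change: A[5] 2 -> 18, delta = 16
For k < 5: P[k] unchanged, delta_P[k] = 0
For k >= 5: P[k] shifts by exactly 16
Delta array: [0, 0, 0, 0, 0, 16]

Answer: [0, 0, 0, 0, 0, 16]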